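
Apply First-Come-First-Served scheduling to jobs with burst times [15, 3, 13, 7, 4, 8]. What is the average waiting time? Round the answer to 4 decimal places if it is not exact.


FCFS order (as given): [15, 3, 13, 7, 4, 8]
Waiting times:
  Job 1: wait = 0
  Job 2: wait = 15
  Job 3: wait = 18
  Job 4: wait = 31
  Job 5: wait = 38
  Job 6: wait = 42
Sum of waiting times = 144
Average waiting time = 144/6 = 24.0

24.0


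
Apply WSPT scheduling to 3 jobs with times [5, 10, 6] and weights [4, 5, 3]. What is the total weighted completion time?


Compute p/w ratios and sort ascending (WSPT): [(5, 4), (10, 5), (6, 3)]
Compute weighted completion times:
  Job (p=5,w=4): C=5, w*C=4*5=20
  Job (p=10,w=5): C=15, w*C=5*15=75
  Job (p=6,w=3): C=21, w*C=3*21=63
Total weighted completion time = 158

158


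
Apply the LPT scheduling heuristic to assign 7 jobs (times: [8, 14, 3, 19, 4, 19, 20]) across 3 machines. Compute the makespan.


Sort jobs in decreasing order (LPT): [20, 19, 19, 14, 8, 4, 3]
Assign each job to the least loaded machine:
  Machine 1: jobs [20, 4, 3], load = 27
  Machine 2: jobs [19, 14], load = 33
  Machine 3: jobs [19, 8], load = 27
Makespan = max load = 33

33


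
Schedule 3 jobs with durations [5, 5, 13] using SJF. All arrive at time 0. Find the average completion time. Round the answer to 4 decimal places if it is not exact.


SJF order (ascending): [5, 5, 13]
Completion times:
  Job 1: burst=5, C=5
  Job 2: burst=5, C=10
  Job 3: burst=13, C=23
Average completion = 38/3 = 12.6667

12.6667


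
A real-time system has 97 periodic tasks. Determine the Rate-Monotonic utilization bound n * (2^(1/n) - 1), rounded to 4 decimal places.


Compute 2^(1/97) = 1.0071714397
Subtract 1: 1.0071714397 - 1 = 0.0071714397
Multiply by n: 97 * 0.0071714397 = 0.6956296509
Round to 4 dp: 0.6956

0.6956


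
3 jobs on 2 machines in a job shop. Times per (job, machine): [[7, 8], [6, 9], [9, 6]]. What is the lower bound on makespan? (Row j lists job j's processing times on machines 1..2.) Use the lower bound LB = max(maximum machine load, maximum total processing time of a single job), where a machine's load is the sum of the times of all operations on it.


Machine loads:
  Machine 1: 7 + 6 + 9 = 22
  Machine 2: 8 + 9 + 6 = 23
Max machine load = 23
Job totals:
  Job 1: 15
  Job 2: 15
  Job 3: 15
Max job total = 15
Lower bound = max(23, 15) = 23

23


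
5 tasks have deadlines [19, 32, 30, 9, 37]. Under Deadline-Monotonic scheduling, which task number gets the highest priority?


Sort tasks by relative deadline (ascending):
  Task 4: deadline = 9
  Task 1: deadline = 19
  Task 3: deadline = 30
  Task 2: deadline = 32
  Task 5: deadline = 37
Priority order (highest first): [4, 1, 3, 2, 5]
Highest priority task = 4

4


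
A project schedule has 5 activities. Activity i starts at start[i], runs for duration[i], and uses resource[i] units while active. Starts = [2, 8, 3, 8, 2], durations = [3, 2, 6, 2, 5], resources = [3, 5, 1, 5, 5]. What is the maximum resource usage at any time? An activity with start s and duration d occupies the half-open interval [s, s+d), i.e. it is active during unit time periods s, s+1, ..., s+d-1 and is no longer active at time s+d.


Each activity i is active on [start_i, start_i + duration_i).
Compute total resource usage per time slot:
  t=0: active resources = [], total = 0
  t=1: active resources = [], total = 0
  t=2: active resources = [3, 5], total = 8
  t=3: active resources = [3, 1, 5], total = 9
  t=4: active resources = [3, 1, 5], total = 9
  t=5: active resources = [1, 5], total = 6
  t=6: active resources = [1, 5], total = 6
  t=7: active resources = [1], total = 1
  t=8: active resources = [5, 1, 5], total = 11
  t=9: active resources = [5, 5], total = 10
Peak resource demand = 11

11


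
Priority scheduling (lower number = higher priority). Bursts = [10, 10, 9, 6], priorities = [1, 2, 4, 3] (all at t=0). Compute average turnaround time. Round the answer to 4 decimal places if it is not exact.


Sort by priority (ascending = highest first):
Order: [(1, 10), (2, 10), (3, 6), (4, 9)]
Completion times:
  Priority 1, burst=10, C=10
  Priority 2, burst=10, C=20
  Priority 3, burst=6, C=26
  Priority 4, burst=9, C=35
Average turnaround = 91/4 = 22.75

22.75


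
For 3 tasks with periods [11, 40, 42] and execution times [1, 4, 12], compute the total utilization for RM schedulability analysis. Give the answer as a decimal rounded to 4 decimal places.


Compute individual utilizations (exact fractions):
  Task 1: C/T = 1/11 (approx. 0.0909)
  Task 2: C/T = 4/40 = 1/10 (approx. 0.1)
  Task 3: C/T = 12/42 = 2/7 (approx. 0.2857)
Total utilization U = 1/11 + 1/10 + 2/7 = 367/770
Rounded to 4 decimal places: U = 0.4766
RM (Liu & Layland) bound for 3 tasks = 0.779763; compare with U = 367/770 (approx. 0.476623)
U <= bound, so schedulable by RM sufficient condition.

0.4766


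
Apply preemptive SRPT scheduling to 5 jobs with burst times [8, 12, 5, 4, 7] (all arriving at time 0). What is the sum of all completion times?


Since all jobs arrive at t=0, SRPT equals SPT ordering.
SPT order: [4, 5, 7, 8, 12]
Completion times:
  Job 1: p=4, C=4
  Job 2: p=5, C=9
  Job 3: p=7, C=16
  Job 4: p=8, C=24
  Job 5: p=12, C=36
Total completion time = 4 + 9 + 16 + 24 + 36 = 89

89


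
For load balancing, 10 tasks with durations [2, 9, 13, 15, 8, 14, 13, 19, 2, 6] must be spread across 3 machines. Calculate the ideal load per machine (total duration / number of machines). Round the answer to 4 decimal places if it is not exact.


Total processing time = 2 + 9 + 13 + 15 + 8 + 14 + 13 + 19 + 2 + 6 = 101
Number of machines = 3
Ideal balanced load = 101 / 3 = 33.6667

33.6667


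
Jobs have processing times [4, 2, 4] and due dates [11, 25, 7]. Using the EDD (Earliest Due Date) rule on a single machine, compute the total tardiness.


Sort by due date (EDD order): [(4, 7), (4, 11), (2, 25)]
Compute completion times and tardiness:
  Job 1: p=4, d=7, C=4, tardiness=max(0,4-7)=0
  Job 2: p=4, d=11, C=8, tardiness=max(0,8-11)=0
  Job 3: p=2, d=25, C=10, tardiness=max(0,10-25)=0
Total tardiness = 0

0


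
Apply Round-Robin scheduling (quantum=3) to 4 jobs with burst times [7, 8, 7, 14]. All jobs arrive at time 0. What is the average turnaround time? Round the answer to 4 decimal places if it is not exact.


Time quantum = 3
Execution trace:
  J1 runs 3 units, time = 3
  J2 runs 3 units, time = 6
  J3 runs 3 units, time = 9
  J4 runs 3 units, time = 12
  J1 runs 3 units, time = 15
  J2 runs 3 units, time = 18
  J3 runs 3 units, time = 21
  J4 runs 3 units, time = 24
  J1 runs 1 units, time = 25
  J2 runs 2 units, time = 27
  J3 runs 1 units, time = 28
  J4 runs 3 units, time = 31
  J4 runs 3 units, time = 34
  J4 runs 2 units, time = 36
Finish times: [25, 27, 28, 36]
Average turnaround = 116/4 = 29.0

29.0


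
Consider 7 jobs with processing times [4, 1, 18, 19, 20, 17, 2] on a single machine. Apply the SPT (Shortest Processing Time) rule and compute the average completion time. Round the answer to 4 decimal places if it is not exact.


Sort jobs by processing time (SPT order): [1, 2, 4, 17, 18, 19, 20]
Compute completion times sequentially:
  Job 1: processing = 1, completes at 1
  Job 2: processing = 2, completes at 3
  Job 3: processing = 4, completes at 7
  Job 4: processing = 17, completes at 24
  Job 5: processing = 18, completes at 42
  Job 6: processing = 19, completes at 61
  Job 7: processing = 20, completes at 81
Sum of completion times = 219
Average completion time = 219/7 = 31.2857

31.2857


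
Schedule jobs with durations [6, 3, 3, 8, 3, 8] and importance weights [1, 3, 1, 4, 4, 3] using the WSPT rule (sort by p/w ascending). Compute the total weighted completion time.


Compute p/w ratios and sort ascending (WSPT): [(3, 4), (3, 3), (8, 4), (8, 3), (3, 1), (6, 1)]
Compute weighted completion times:
  Job (p=3,w=4): C=3, w*C=4*3=12
  Job (p=3,w=3): C=6, w*C=3*6=18
  Job (p=8,w=4): C=14, w*C=4*14=56
  Job (p=8,w=3): C=22, w*C=3*22=66
  Job (p=3,w=1): C=25, w*C=1*25=25
  Job (p=6,w=1): C=31, w*C=1*31=31
Total weighted completion time = 208

208


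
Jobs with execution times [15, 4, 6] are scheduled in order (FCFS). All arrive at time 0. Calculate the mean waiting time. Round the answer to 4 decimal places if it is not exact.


FCFS order (as given): [15, 4, 6]
Waiting times:
  Job 1: wait = 0
  Job 2: wait = 15
  Job 3: wait = 19
Sum of waiting times = 34
Average waiting time = 34/3 = 11.3333

11.3333


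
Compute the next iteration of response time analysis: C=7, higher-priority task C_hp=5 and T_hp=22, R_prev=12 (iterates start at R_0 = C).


R_next = C + ceil(R_prev / T_hp) * C_hp
ceil(12 / 22) = ceil(0.5455) = 1
Interference = 1 * 5 = 5
R_next = 7 + 5 = 12
R_next = R_prev, so the iteration has converged (response time = 12).

12


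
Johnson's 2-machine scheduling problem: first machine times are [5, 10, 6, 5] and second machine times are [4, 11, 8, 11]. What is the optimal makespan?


Apply Johnson's rule:
  Group 1 (a <= b): [(4, 5, 11), (3, 6, 8), (2, 10, 11)]
  Group 2 (a > b): [(1, 5, 4)]
Optimal job order: [4, 3, 2, 1]
Schedule:
  Job 4: M1 done at 5, M2 done at 16
  Job 3: M1 done at 11, M2 done at 24
  Job 2: M1 done at 21, M2 done at 35
  Job 1: M1 done at 26, M2 done at 39
Makespan = 39

39


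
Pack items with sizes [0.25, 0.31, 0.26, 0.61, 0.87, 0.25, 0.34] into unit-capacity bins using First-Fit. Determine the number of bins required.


Place items sequentially using First-Fit:
  Item 0.25 -> new Bin 1
  Item 0.31 -> Bin 1 (now 0.56)
  Item 0.26 -> Bin 1 (now 0.82)
  Item 0.61 -> new Bin 2
  Item 0.87 -> new Bin 3
  Item 0.25 -> Bin 2 (now 0.86)
  Item 0.34 -> new Bin 4
Total bins used = 4

4


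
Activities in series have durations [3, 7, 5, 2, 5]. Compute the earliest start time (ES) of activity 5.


Activity 5 starts after activities 1 through 4 complete.
Predecessor durations: [3, 7, 5, 2]
ES = 3 + 7 + 5 + 2 = 17

17


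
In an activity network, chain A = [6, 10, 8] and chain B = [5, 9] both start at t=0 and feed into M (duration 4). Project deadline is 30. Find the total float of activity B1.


Forward pass: ES(B1) = sum of predecessors on chain B = 0
EF = ES + duration = 0 + 5 = 5
Backward pass: LF(M) = deadline = 30; LS(M) = 30 - 4 = 26
LF(B1) = LS(M) - sum(successors on chain B) = 26 - 9 = 17
LS = LF - duration = 17 - 5 = 12
Total float = LS - ES = 12 - 0 = 12

12


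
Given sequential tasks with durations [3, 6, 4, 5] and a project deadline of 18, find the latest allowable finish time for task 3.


LF(activity 3) = deadline - sum of successor durations
Successors: activities 4 through 4 with durations [5]
Sum of successor durations = 5
LF = 18 - 5 = 13

13


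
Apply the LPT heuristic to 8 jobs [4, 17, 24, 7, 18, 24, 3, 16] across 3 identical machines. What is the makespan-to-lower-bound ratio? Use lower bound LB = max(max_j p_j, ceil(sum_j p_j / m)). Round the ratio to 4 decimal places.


LPT order: [24, 24, 18, 17, 16, 7, 4, 3]
Machine loads after assignment: [40, 38, 35]
LPT makespan = 40
Lower bound = max(max_job, ceil(total/3)) = max(24, 38) = 38
Ratio = 40 / 38 = 1.0526

1.0526


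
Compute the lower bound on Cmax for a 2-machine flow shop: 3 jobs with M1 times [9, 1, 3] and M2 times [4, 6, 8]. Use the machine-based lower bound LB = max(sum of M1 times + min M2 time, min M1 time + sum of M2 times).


LB1 = sum(M1 times) + min(M2 times) = 13 + 4 = 17
LB2 = min(M1 times) + sum(M2 times) = 1 + 18 = 19
Lower bound = max(LB1, LB2) = max(17, 19) = 19

19


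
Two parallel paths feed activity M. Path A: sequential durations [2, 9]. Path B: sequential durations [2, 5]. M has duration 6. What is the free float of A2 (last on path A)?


ES(A2) = sum of predecessors on chain A = 2
EF(A2) = ES + duration = 2 + 9 = 11
Successor of A2 is M. ES(M) = max(sum(A), sum(B)) = max(11, 7) = 11
Free float = ES(successor) - EF(current) = 11 - 11 = 0

0


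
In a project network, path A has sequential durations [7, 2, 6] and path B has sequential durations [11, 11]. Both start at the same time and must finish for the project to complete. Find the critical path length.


Path A total = 7 + 2 + 6 = 15
Path B total = 11 + 11 = 22
Critical path = longest path = max(15, 22) = 22

22


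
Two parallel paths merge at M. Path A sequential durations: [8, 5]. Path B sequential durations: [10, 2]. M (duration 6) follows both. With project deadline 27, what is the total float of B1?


Forward pass: ES(B1) = sum of predecessors on chain B = 0
EF = ES + duration = 0 + 10 = 10
Backward pass: LF(M) = deadline = 27; LS(M) = 27 - 6 = 21
LF(B1) = LS(M) - sum(successors on chain B) = 21 - 2 = 19
LS = LF - duration = 19 - 10 = 9
Total float = LS - ES = 9 - 0 = 9

9


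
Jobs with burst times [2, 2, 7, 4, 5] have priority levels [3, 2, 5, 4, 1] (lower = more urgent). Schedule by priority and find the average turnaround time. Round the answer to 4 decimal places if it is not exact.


Sort by priority (ascending = highest first):
Order: [(1, 5), (2, 2), (3, 2), (4, 4), (5, 7)]
Completion times:
  Priority 1, burst=5, C=5
  Priority 2, burst=2, C=7
  Priority 3, burst=2, C=9
  Priority 4, burst=4, C=13
  Priority 5, burst=7, C=20
Average turnaround = 54/5 = 10.8

10.8


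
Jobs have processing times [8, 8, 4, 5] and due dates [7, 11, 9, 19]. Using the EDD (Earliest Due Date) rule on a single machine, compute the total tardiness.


Sort by due date (EDD order): [(8, 7), (4, 9), (8, 11), (5, 19)]
Compute completion times and tardiness:
  Job 1: p=8, d=7, C=8, tardiness=max(0,8-7)=1
  Job 2: p=4, d=9, C=12, tardiness=max(0,12-9)=3
  Job 3: p=8, d=11, C=20, tardiness=max(0,20-11)=9
  Job 4: p=5, d=19, C=25, tardiness=max(0,25-19)=6
Total tardiness = 19

19


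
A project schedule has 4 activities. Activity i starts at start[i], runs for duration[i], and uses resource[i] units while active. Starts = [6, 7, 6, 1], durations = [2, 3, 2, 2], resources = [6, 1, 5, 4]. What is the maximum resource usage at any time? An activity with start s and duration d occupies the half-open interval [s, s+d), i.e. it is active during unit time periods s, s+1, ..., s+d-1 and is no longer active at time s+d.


Each activity i is active on [start_i, start_i + duration_i).
Compute total resource usage per time slot:
  t=0: active resources = [], total = 0
  t=1: active resources = [4], total = 4
  t=2: active resources = [4], total = 4
  t=3: active resources = [], total = 0
  t=4: active resources = [], total = 0
  t=5: active resources = [], total = 0
  t=6: active resources = [6, 5], total = 11
  t=7: active resources = [6, 1, 5], total = 12
  t=8: active resources = [1], total = 1
  t=9: active resources = [1], total = 1
Peak resource demand = 12

12


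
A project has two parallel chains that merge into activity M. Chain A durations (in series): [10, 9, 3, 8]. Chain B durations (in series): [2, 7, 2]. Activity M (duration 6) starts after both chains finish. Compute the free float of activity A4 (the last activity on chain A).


ES(A4) = sum of predecessors on chain A = 22
EF(A4) = ES + duration = 22 + 8 = 30
Successor of A4 is M. ES(M) = max(sum(A), sum(B)) = max(30, 11) = 30
Free float = ES(successor) - EF(current) = 30 - 30 = 0

0


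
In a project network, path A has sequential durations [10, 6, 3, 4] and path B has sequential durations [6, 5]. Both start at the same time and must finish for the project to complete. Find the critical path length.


Path A total = 10 + 6 + 3 + 4 = 23
Path B total = 6 + 5 = 11
Critical path = longest path = max(23, 11) = 23

23


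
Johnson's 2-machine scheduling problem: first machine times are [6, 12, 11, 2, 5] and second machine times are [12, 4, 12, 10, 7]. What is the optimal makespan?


Apply Johnson's rule:
  Group 1 (a <= b): [(4, 2, 10), (5, 5, 7), (1, 6, 12), (3, 11, 12)]
  Group 2 (a > b): [(2, 12, 4)]
Optimal job order: [4, 5, 1, 3, 2]
Schedule:
  Job 4: M1 done at 2, M2 done at 12
  Job 5: M1 done at 7, M2 done at 19
  Job 1: M1 done at 13, M2 done at 31
  Job 3: M1 done at 24, M2 done at 43
  Job 2: M1 done at 36, M2 done at 47
Makespan = 47

47


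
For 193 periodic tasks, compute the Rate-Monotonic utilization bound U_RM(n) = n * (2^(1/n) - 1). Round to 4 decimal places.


Compute 2^(1/193) = 1.0035978931
Subtract 1: 1.0035978931 - 1 = 0.0035978931
Multiply by n: 193 * 0.0035978931 = 0.6943933683
Round to 4 dp: 0.6944

0.6944


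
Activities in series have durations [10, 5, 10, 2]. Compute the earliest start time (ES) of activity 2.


Activity 2 starts after activities 1 through 1 complete.
Predecessor durations: [10]
ES = 10 = 10

10


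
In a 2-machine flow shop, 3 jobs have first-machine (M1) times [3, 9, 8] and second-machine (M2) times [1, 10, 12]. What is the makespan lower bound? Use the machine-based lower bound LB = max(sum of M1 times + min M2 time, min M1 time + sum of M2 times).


LB1 = sum(M1 times) + min(M2 times) = 20 + 1 = 21
LB2 = min(M1 times) + sum(M2 times) = 3 + 23 = 26
Lower bound = max(LB1, LB2) = max(21, 26) = 26

26


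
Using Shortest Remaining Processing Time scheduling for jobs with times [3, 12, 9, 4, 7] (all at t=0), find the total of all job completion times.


Since all jobs arrive at t=0, SRPT equals SPT ordering.
SPT order: [3, 4, 7, 9, 12]
Completion times:
  Job 1: p=3, C=3
  Job 2: p=4, C=7
  Job 3: p=7, C=14
  Job 4: p=9, C=23
  Job 5: p=12, C=35
Total completion time = 3 + 7 + 14 + 23 + 35 = 82

82


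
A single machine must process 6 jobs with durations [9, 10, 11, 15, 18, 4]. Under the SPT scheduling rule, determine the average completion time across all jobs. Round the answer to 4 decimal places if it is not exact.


Sort jobs by processing time (SPT order): [4, 9, 10, 11, 15, 18]
Compute completion times sequentially:
  Job 1: processing = 4, completes at 4
  Job 2: processing = 9, completes at 13
  Job 3: processing = 10, completes at 23
  Job 4: processing = 11, completes at 34
  Job 5: processing = 15, completes at 49
  Job 6: processing = 18, completes at 67
Sum of completion times = 190
Average completion time = 190/6 = 31.6667

31.6667


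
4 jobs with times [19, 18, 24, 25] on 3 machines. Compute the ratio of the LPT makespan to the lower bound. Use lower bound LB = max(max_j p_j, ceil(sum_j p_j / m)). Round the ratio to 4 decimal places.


LPT order: [25, 24, 19, 18]
Machine loads after assignment: [25, 24, 37]
LPT makespan = 37
Lower bound = max(max_job, ceil(total/3)) = max(25, 29) = 29
Ratio = 37 / 29 = 1.2759

1.2759


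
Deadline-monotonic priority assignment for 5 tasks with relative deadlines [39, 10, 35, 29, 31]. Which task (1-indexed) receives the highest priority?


Sort tasks by relative deadline (ascending):
  Task 2: deadline = 10
  Task 4: deadline = 29
  Task 5: deadline = 31
  Task 3: deadline = 35
  Task 1: deadline = 39
Priority order (highest first): [2, 4, 5, 3, 1]
Highest priority task = 2

2


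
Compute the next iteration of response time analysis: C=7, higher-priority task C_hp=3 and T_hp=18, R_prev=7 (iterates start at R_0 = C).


R_next = C + ceil(R_prev / T_hp) * C_hp
ceil(7 / 18) = ceil(0.3889) = 1
Interference = 1 * 3 = 3
R_next = 7 + 3 = 10

10


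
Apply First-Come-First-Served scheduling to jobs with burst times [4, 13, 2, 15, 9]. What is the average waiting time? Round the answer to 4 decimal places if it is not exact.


FCFS order (as given): [4, 13, 2, 15, 9]
Waiting times:
  Job 1: wait = 0
  Job 2: wait = 4
  Job 3: wait = 17
  Job 4: wait = 19
  Job 5: wait = 34
Sum of waiting times = 74
Average waiting time = 74/5 = 14.8

14.8


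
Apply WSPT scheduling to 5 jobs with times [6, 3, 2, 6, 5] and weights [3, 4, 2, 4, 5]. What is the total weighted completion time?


Compute p/w ratios and sort ascending (WSPT): [(3, 4), (2, 2), (5, 5), (6, 4), (6, 3)]
Compute weighted completion times:
  Job (p=3,w=4): C=3, w*C=4*3=12
  Job (p=2,w=2): C=5, w*C=2*5=10
  Job (p=5,w=5): C=10, w*C=5*10=50
  Job (p=6,w=4): C=16, w*C=4*16=64
  Job (p=6,w=3): C=22, w*C=3*22=66
Total weighted completion time = 202

202


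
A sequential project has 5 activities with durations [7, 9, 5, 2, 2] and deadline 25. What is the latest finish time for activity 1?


LF(activity 1) = deadline - sum of successor durations
Successors: activities 2 through 5 with durations [9, 5, 2, 2]
Sum of successor durations = 18
LF = 25 - 18 = 7

7


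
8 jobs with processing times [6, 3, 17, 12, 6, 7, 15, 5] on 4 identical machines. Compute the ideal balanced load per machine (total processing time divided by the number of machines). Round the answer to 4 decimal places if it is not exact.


Total processing time = 6 + 3 + 17 + 12 + 6 + 7 + 15 + 5 = 71
Number of machines = 4
Ideal balanced load = 71 / 4 = 17.75

17.75


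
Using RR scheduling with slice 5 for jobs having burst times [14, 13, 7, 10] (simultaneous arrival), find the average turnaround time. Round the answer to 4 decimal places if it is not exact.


Time quantum = 5
Execution trace:
  J1 runs 5 units, time = 5
  J2 runs 5 units, time = 10
  J3 runs 5 units, time = 15
  J4 runs 5 units, time = 20
  J1 runs 5 units, time = 25
  J2 runs 5 units, time = 30
  J3 runs 2 units, time = 32
  J4 runs 5 units, time = 37
  J1 runs 4 units, time = 41
  J2 runs 3 units, time = 44
Finish times: [41, 44, 32, 37]
Average turnaround = 154/4 = 38.5

38.5


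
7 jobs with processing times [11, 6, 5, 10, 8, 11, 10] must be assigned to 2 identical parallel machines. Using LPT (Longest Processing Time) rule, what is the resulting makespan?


Sort jobs in decreasing order (LPT): [11, 11, 10, 10, 8, 6, 5]
Assign each job to the least loaded machine:
  Machine 1: jobs [11, 10, 8], load = 29
  Machine 2: jobs [11, 10, 6, 5], load = 32
Makespan = max load = 32

32


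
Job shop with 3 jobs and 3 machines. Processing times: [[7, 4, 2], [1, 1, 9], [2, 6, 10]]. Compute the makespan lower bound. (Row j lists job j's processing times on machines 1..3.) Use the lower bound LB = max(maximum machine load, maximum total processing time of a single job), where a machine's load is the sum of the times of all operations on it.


Machine loads:
  Machine 1: 7 + 1 + 2 = 10
  Machine 2: 4 + 1 + 6 = 11
  Machine 3: 2 + 9 + 10 = 21
Max machine load = 21
Job totals:
  Job 1: 13
  Job 2: 11
  Job 3: 18
Max job total = 18
Lower bound = max(21, 18) = 21

21


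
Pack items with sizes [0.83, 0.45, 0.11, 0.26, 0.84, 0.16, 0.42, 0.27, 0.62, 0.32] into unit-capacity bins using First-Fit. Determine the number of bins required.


Place items sequentially using First-Fit:
  Item 0.83 -> new Bin 1
  Item 0.45 -> new Bin 2
  Item 0.11 -> Bin 1 (now 0.94)
  Item 0.26 -> Bin 2 (now 0.71)
  Item 0.84 -> new Bin 3
  Item 0.16 -> Bin 2 (now 0.87)
  Item 0.42 -> new Bin 4
  Item 0.27 -> Bin 4 (now 0.69)
  Item 0.62 -> new Bin 5
  Item 0.32 -> Bin 5 (now 0.94)
Total bins used = 5

5


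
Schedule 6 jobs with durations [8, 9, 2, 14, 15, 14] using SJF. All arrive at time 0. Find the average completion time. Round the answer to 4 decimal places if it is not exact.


SJF order (ascending): [2, 8, 9, 14, 14, 15]
Completion times:
  Job 1: burst=2, C=2
  Job 2: burst=8, C=10
  Job 3: burst=9, C=19
  Job 4: burst=14, C=33
  Job 5: burst=14, C=47
  Job 6: burst=15, C=62
Average completion = 173/6 = 28.8333

28.8333


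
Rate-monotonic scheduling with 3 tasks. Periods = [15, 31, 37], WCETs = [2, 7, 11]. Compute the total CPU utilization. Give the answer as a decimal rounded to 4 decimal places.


Compute individual utilizations (exact fractions):
  Task 1: C/T = 2/15 (approx. 0.1333)
  Task 2: C/T = 7/31 (approx. 0.2258)
  Task 3: C/T = 11/37 (approx. 0.2973)
Total utilization U = 2/15 + 7/31 + 11/37 = 11294/17205
Rounded to 4 decimal places: U = 0.6564
RM (Liu & Layland) bound for 3 tasks = 0.779763; compare with U = 11294/17205 (approx. 0.656437)
U <= bound, so schedulable by RM sufficient condition.

0.6564


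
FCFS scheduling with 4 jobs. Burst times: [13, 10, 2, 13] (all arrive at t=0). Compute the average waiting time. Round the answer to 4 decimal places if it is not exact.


FCFS order (as given): [13, 10, 2, 13]
Waiting times:
  Job 1: wait = 0
  Job 2: wait = 13
  Job 3: wait = 23
  Job 4: wait = 25
Sum of waiting times = 61
Average waiting time = 61/4 = 15.25

15.25


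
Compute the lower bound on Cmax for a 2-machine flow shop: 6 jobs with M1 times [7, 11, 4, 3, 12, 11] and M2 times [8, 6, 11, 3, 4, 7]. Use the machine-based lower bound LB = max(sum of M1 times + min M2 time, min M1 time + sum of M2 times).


LB1 = sum(M1 times) + min(M2 times) = 48 + 3 = 51
LB2 = min(M1 times) + sum(M2 times) = 3 + 39 = 42
Lower bound = max(LB1, LB2) = max(51, 42) = 51

51


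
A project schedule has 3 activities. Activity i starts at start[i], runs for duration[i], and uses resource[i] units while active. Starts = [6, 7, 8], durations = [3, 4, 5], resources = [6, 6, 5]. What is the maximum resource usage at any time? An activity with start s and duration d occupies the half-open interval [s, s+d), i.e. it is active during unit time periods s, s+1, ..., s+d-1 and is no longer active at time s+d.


Each activity i is active on [start_i, start_i + duration_i).
Compute total resource usage per time slot:
  t=0: active resources = [], total = 0
  t=1: active resources = [], total = 0
  t=2: active resources = [], total = 0
  t=3: active resources = [], total = 0
  t=4: active resources = [], total = 0
  t=5: active resources = [], total = 0
  t=6: active resources = [6], total = 6
  t=7: active resources = [6, 6], total = 12
  t=8: active resources = [6, 6, 5], total = 17
  t=9: active resources = [6, 5], total = 11
  t=10: active resources = [6, 5], total = 11
  t=11: active resources = [5], total = 5
  t=12: active resources = [5], total = 5
Peak resource demand = 17

17


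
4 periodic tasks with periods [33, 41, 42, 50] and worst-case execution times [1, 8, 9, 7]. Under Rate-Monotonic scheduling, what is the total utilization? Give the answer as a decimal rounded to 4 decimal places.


Compute individual utilizations (exact fractions):
  Task 1: C/T = 1/33 (approx. 0.0303)
  Task 2: C/T = 8/41 (approx. 0.1951)
  Task 3: C/T = 9/42 = 3/14 (approx. 0.2143)
  Task 4: C/T = 7/50 (approx. 0.14)
Total utilization U = 1/33 + 8/41 + 3/14 + 7/50 = 137261/236775
Rounded to 4 decimal places: U = 0.5797
RM (Liu & Layland) bound for 4 tasks = 0.756828; compare with U = 137261/236775 (approx. 0.579711)
U <= bound, so schedulable by RM sufficient condition.

0.5797


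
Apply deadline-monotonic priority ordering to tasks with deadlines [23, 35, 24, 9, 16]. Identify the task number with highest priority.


Sort tasks by relative deadline (ascending):
  Task 4: deadline = 9
  Task 5: deadline = 16
  Task 1: deadline = 23
  Task 3: deadline = 24
  Task 2: deadline = 35
Priority order (highest first): [4, 5, 1, 3, 2]
Highest priority task = 4

4


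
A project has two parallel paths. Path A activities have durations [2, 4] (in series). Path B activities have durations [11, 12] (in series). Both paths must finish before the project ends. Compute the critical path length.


Path A total = 2 + 4 = 6
Path B total = 11 + 12 = 23
Critical path = longest path = max(6, 23) = 23

23


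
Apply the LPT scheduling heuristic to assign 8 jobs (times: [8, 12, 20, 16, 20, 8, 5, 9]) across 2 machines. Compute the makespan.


Sort jobs in decreasing order (LPT): [20, 20, 16, 12, 9, 8, 8, 5]
Assign each job to the least loaded machine:
  Machine 1: jobs [20, 16, 8, 5], load = 49
  Machine 2: jobs [20, 12, 9, 8], load = 49
Makespan = max load = 49

49


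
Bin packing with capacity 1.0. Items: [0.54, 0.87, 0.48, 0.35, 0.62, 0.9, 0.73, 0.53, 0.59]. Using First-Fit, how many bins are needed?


Place items sequentially using First-Fit:
  Item 0.54 -> new Bin 1
  Item 0.87 -> new Bin 2
  Item 0.48 -> new Bin 3
  Item 0.35 -> Bin 1 (now 0.89)
  Item 0.62 -> new Bin 4
  Item 0.9 -> new Bin 5
  Item 0.73 -> new Bin 6
  Item 0.53 -> new Bin 7
  Item 0.59 -> new Bin 8
Total bins used = 8

8


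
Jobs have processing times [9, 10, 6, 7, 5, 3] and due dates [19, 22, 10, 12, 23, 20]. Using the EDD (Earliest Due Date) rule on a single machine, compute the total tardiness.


Sort by due date (EDD order): [(6, 10), (7, 12), (9, 19), (3, 20), (10, 22), (5, 23)]
Compute completion times and tardiness:
  Job 1: p=6, d=10, C=6, tardiness=max(0,6-10)=0
  Job 2: p=7, d=12, C=13, tardiness=max(0,13-12)=1
  Job 3: p=9, d=19, C=22, tardiness=max(0,22-19)=3
  Job 4: p=3, d=20, C=25, tardiness=max(0,25-20)=5
  Job 5: p=10, d=22, C=35, tardiness=max(0,35-22)=13
  Job 6: p=5, d=23, C=40, tardiness=max(0,40-23)=17
Total tardiness = 39

39


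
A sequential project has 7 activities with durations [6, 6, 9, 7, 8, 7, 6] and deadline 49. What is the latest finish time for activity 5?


LF(activity 5) = deadline - sum of successor durations
Successors: activities 6 through 7 with durations [7, 6]
Sum of successor durations = 13
LF = 49 - 13 = 36

36


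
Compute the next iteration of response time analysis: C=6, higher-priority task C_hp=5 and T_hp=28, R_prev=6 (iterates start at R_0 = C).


R_next = C + ceil(R_prev / T_hp) * C_hp
ceil(6 / 28) = ceil(0.2143) = 1
Interference = 1 * 5 = 5
R_next = 6 + 5 = 11

11


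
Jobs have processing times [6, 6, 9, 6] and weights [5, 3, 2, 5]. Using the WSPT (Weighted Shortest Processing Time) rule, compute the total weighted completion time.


Compute p/w ratios and sort ascending (WSPT): [(6, 5), (6, 5), (6, 3), (9, 2)]
Compute weighted completion times:
  Job (p=6,w=5): C=6, w*C=5*6=30
  Job (p=6,w=5): C=12, w*C=5*12=60
  Job (p=6,w=3): C=18, w*C=3*18=54
  Job (p=9,w=2): C=27, w*C=2*27=54
Total weighted completion time = 198

198


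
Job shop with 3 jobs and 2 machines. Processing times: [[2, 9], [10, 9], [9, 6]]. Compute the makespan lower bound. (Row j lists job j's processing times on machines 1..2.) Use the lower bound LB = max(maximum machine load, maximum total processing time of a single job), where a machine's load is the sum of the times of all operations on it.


Machine loads:
  Machine 1: 2 + 10 + 9 = 21
  Machine 2: 9 + 9 + 6 = 24
Max machine load = 24
Job totals:
  Job 1: 11
  Job 2: 19
  Job 3: 15
Max job total = 19
Lower bound = max(24, 19) = 24

24


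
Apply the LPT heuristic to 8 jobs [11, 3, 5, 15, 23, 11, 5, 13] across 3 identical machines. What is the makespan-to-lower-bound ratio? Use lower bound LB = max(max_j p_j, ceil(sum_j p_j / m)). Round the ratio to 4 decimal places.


LPT order: [23, 15, 13, 11, 11, 5, 5, 3]
Machine loads after assignment: [28, 29, 29]
LPT makespan = 29
Lower bound = max(max_job, ceil(total/3)) = max(23, 29) = 29
Ratio = 29 / 29 = 1.0

1.0


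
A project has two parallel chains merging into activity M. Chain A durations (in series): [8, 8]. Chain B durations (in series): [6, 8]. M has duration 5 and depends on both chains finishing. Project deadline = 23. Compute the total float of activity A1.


Forward pass: ES(A1) = sum of predecessors on chain A = 0
EF = ES + duration = 0 + 8 = 8
Backward pass: LF(M) = deadline = 23; LS(M) = 23 - 5 = 18
LF(A1) = LS(M) - sum(successors on chain A) = 18 - 8 = 10
LS = LF - duration = 10 - 8 = 2
Total float = LS - ES = 2 - 0 = 2

2


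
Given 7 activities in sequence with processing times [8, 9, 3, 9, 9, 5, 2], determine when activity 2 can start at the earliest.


Activity 2 starts after activities 1 through 1 complete.
Predecessor durations: [8]
ES = 8 = 8

8


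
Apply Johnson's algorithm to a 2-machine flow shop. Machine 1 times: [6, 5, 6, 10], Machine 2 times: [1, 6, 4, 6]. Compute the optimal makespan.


Apply Johnson's rule:
  Group 1 (a <= b): [(2, 5, 6)]
  Group 2 (a > b): [(4, 10, 6), (3, 6, 4), (1, 6, 1)]
Optimal job order: [2, 4, 3, 1]
Schedule:
  Job 2: M1 done at 5, M2 done at 11
  Job 4: M1 done at 15, M2 done at 21
  Job 3: M1 done at 21, M2 done at 25
  Job 1: M1 done at 27, M2 done at 28
Makespan = 28

28


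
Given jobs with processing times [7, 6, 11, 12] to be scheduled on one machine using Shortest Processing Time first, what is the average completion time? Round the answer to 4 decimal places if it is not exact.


Sort jobs by processing time (SPT order): [6, 7, 11, 12]
Compute completion times sequentially:
  Job 1: processing = 6, completes at 6
  Job 2: processing = 7, completes at 13
  Job 3: processing = 11, completes at 24
  Job 4: processing = 12, completes at 36
Sum of completion times = 79
Average completion time = 79/4 = 19.75

19.75


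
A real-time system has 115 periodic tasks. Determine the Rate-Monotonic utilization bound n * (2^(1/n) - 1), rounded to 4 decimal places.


Compute 2^(1/115) = 1.0060455679
Subtract 1: 1.0060455679 - 1 = 0.0060455679
Multiply by n: 115 * 0.0060455679 = 0.6952403085
Round to 4 dp: 0.6952

0.6952


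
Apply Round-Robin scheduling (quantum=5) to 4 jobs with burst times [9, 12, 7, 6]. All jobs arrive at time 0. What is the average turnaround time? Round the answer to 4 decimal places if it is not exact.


Time quantum = 5
Execution trace:
  J1 runs 5 units, time = 5
  J2 runs 5 units, time = 10
  J3 runs 5 units, time = 15
  J4 runs 5 units, time = 20
  J1 runs 4 units, time = 24
  J2 runs 5 units, time = 29
  J3 runs 2 units, time = 31
  J4 runs 1 units, time = 32
  J2 runs 2 units, time = 34
Finish times: [24, 34, 31, 32]
Average turnaround = 121/4 = 30.25

30.25


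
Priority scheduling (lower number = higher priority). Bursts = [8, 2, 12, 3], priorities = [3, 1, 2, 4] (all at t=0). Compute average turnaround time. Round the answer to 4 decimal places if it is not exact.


Sort by priority (ascending = highest first):
Order: [(1, 2), (2, 12), (3, 8), (4, 3)]
Completion times:
  Priority 1, burst=2, C=2
  Priority 2, burst=12, C=14
  Priority 3, burst=8, C=22
  Priority 4, burst=3, C=25
Average turnaround = 63/4 = 15.75

15.75


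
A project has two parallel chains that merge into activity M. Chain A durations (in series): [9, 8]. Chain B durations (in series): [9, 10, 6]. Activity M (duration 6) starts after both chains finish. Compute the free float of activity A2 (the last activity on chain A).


ES(A2) = sum of predecessors on chain A = 9
EF(A2) = ES + duration = 9 + 8 = 17
Successor of A2 is M. ES(M) = max(sum(A), sum(B)) = max(17, 25) = 25
Free float = ES(successor) - EF(current) = 25 - 17 = 8

8


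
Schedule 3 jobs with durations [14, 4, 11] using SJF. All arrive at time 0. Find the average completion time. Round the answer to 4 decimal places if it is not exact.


SJF order (ascending): [4, 11, 14]
Completion times:
  Job 1: burst=4, C=4
  Job 2: burst=11, C=15
  Job 3: burst=14, C=29
Average completion = 48/3 = 16.0

16.0


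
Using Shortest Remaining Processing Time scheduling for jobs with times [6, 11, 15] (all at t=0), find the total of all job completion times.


Since all jobs arrive at t=0, SRPT equals SPT ordering.
SPT order: [6, 11, 15]
Completion times:
  Job 1: p=6, C=6
  Job 2: p=11, C=17
  Job 3: p=15, C=32
Total completion time = 6 + 17 + 32 = 55

55


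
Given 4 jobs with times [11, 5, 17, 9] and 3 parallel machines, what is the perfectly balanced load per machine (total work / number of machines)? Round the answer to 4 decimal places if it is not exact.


Total processing time = 11 + 5 + 17 + 9 = 42
Number of machines = 3
Ideal balanced load = 42 / 3 = 14.0

14.0


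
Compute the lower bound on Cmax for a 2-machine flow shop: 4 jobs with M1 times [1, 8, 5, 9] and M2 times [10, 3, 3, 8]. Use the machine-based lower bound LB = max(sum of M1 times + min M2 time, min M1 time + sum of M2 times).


LB1 = sum(M1 times) + min(M2 times) = 23 + 3 = 26
LB2 = min(M1 times) + sum(M2 times) = 1 + 24 = 25
Lower bound = max(LB1, LB2) = max(26, 25) = 26

26


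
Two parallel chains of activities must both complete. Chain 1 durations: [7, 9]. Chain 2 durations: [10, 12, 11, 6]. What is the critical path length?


Path A total = 7 + 9 = 16
Path B total = 10 + 12 + 11 + 6 = 39
Critical path = longest path = max(16, 39) = 39

39


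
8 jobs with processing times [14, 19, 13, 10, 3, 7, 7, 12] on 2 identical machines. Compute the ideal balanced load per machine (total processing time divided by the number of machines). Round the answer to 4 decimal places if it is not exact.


Total processing time = 14 + 19 + 13 + 10 + 3 + 7 + 7 + 12 = 85
Number of machines = 2
Ideal balanced load = 85 / 2 = 42.5

42.5


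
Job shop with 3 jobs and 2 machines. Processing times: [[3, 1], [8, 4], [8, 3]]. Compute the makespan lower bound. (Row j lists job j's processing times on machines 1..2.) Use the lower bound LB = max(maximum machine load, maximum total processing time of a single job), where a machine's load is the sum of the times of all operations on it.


Machine loads:
  Machine 1: 3 + 8 + 8 = 19
  Machine 2: 1 + 4 + 3 = 8
Max machine load = 19
Job totals:
  Job 1: 4
  Job 2: 12
  Job 3: 11
Max job total = 12
Lower bound = max(19, 12) = 19

19


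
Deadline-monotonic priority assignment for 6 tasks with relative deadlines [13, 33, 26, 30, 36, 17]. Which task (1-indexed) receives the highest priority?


Sort tasks by relative deadline (ascending):
  Task 1: deadline = 13
  Task 6: deadline = 17
  Task 3: deadline = 26
  Task 4: deadline = 30
  Task 2: deadline = 33
  Task 5: deadline = 36
Priority order (highest first): [1, 6, 3, 4, 2, 5]
Highest priority task = 1

1


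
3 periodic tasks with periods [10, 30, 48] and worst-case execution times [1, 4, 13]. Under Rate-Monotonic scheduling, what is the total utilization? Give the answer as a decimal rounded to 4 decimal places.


Compute individual utilizations (exact fractions):
  Task 1: C/T = 1/10 (approx. 0.1)
  Task 2: C/T = 4/30 = 2/15 (approx. 0.1333)
  Task 3: C/T = 13/48 (approx. 0.2708)
Total utilization U = 1/10 + 2/15 + 13/48 = 121/240
Rounded to 4 decimal places: U = 0.5042
RM (Liu & Layland) bound for 3 tasks = 0.779763; compare with U = 121/240 (approx. 0.504167)
U <= bound, so schedulable by RM sufficient condition.

0.5042


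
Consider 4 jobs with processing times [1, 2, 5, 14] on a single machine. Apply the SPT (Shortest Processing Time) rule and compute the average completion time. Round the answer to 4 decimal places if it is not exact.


Sort jobs by processing time (SPT order): [1, 2, 5, 14]
Compute completion times sequentially:
  Job 1: processing = 1, completes at 1
  Job 2: processing = 2, completes at 3
  Job 3: processing = 5, completes at 8
  Job 4: processing = 14, completes at 22
Sum of completion times = 34
Average completion time = 34/4 = 8.5

8.5


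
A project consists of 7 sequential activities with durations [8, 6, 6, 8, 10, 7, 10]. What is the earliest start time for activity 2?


Activity 2 starts after activities 1 through 1 complete.
Predecessor durations: [8]
ES = 8 = 8

8


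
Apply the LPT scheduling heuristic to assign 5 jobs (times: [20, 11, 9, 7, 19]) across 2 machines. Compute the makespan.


Sort jobs in decreasing order (LPT): [20, 19, 11, 9, 7]
Assign each job to the least loaded machine:
  Machine 1: jobs [20, 9, 7], load = 36
  Machine 2: jobs [19, 11], load = 30
Makespan = max load = 36

36


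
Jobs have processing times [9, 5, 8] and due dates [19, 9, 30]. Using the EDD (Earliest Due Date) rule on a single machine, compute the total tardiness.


Sort by due date (EDD order): [(5, 9), (9, 19), (8, 30)]
Compute completion times and tardiness:
  Job 1: p=5, d=9, C=5, tardiness=max(0,5-9)=0
  Job 2: p=9, d=19, C=14, tardiness=max(0,14-19)=0
  Job 3: p=8, d=30, C=22, tardiness=max(0,22-30)=0
Total tardiness = 0

0


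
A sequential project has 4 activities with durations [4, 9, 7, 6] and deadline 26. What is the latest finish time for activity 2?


LF(activity 2) = deadline - sum of successor durations
Successors: activities 3 through 4 with durations [7, 6]
Sum of successor durations = 13
LF = 26 - 13 = 13

13


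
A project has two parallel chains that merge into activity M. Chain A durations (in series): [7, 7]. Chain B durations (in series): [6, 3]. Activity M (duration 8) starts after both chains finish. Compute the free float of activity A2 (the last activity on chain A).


ES(A2) = sum of predecessors on chain A = 7
EF(A2) = ES + duration = 7 + 7 = 14
Successor of A2 is M. ES(M) = max(sum(A), sum(B)) = max(14, 9) = 14
Free float = ES(successor) - EF(current) = 14 - 14 = 0

0
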